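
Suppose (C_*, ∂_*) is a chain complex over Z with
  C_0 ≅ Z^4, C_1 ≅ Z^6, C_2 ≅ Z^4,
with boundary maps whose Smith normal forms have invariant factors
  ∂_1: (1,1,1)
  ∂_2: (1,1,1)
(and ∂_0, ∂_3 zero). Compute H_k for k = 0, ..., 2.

H_0 ≅ Z,  H_1 = 0,  H_2 ≅ Z.

H_0: b_0 = 4 − 0 − 3 = 1; torsion from ∂_1 factors > 1: none. So H_0 ≅ Z.
H_1: b_1 = 6 − 3 − 3 = 0; torsion from ∂_2 factors > 1: none. So H_1 ≅ 0.
H_2: b_2 = 4 − 3 − 0 = 1; torsion from ∂_3 factors > 1: none. So H_2 ≅ Z.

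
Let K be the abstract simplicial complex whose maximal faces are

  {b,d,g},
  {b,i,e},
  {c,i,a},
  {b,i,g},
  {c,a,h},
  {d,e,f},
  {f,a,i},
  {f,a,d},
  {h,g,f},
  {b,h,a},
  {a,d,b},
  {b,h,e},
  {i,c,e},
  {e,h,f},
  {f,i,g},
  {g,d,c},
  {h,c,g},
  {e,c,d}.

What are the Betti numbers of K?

Order the vertices as a < b < c < d < e < f < g < h < i. Listing each simplex with vertices in this order, K has dimension 2 with simplices:

  0-simplices (9): a, b, c, d, e, f, g, h, i
  1-simplices (27): ab, ac, ad, af, ah, ai, bd, be, bg, bh, bi, cd, ce, cg, ch, ci, de, df, dg, ef, eh, ei, fg, fh, fi, gh, gi
  2-simplices (18): abd, abh, ach, aci, adf, afi, bdg, beh, bei, bgi, cde, cdg, cei, cgh, def, efh, fgh, fgi

giving chain groups C_0 ≅ Z^9, C_1 ≅ Z^27, C_2 ≅ Z^18.

Boundary ∂_1: C_1 → C_0 is given by ∂[p,q] = [q] − [p]. For instance
  ∂df = f − d.
As a 9×27 matrix over Z this has rank 8, with invariant factors (1,1,1,1,1,1,1,1).

The boundary map ∂_2: C_2 → C_1 sends each 2-simplex [p,q,r] to [q,r] − [p,r] + [p,q]. For instance
  ∂fgh = gh − fh + fg,
  ∂afi = fi − ai + af.
The resulting 27×18 matrix has rank 17, and its Smith normal form has invariant factors (1,1,1,1,1,1,1,1,1,1,1,1,1,1,1,1,1).

Reading off H_k = ker ∂_k / im ∂_{k+1}:

  H_0: rank C_0 − rank ∂_1 = 9 − 8 = 1, and the invariant factors of ∂_1 are all 1, so H_0 = Z.
  H_1: rank ker ∂_1 − rank ∂_2 = (27 − 8) − 17 = 2, and the invariant factors of ∂_2 are all 1, so H_1 = Z^2.
  H_2: rank ker ∂_2 − rank ∂_3 = (18 − 17) − 0 = 1, and there is no ∂_3, so H_2 = Z.

(K is a triangulation of the torus T^2.)

Hence the Betti numbers are b_0 = 1, b_1 = 2, b_2 = 1.

b_0 = 1, b_1 = 2, b_2 = 1.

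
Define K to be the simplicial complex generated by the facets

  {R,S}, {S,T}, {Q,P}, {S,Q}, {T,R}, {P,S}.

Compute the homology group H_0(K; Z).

Take the total order P < Q < R < S < T on the vertex set. Then K (dimension 1) consists of the simplices:

  0-simplices (5): P, Q, R, S, T
  1-simplices (6): PQ, PS, QS, RS, RT, ST

giving chain groups C_0 ≅ Z^5, C_1 ≅ Z^6.

∂_1: C_1 → C_0 is given by ∂[p,q] = [q] − [p]. For instance
  ∂RT = T − R.
This gives a 5×6 integer matrix of rank 4; reducing to Smith normal form yields diagonal entries (1,1,1,1).

Reading off H_k = ker ∂_k / im ∂_{k+1}:

  H_0: rank C_0 − rank ∂_1 = 5 − 4 = 1, and the invariant factors of ∂_1 are all 1, so H_0 ≅ Z.

H_0 = Z.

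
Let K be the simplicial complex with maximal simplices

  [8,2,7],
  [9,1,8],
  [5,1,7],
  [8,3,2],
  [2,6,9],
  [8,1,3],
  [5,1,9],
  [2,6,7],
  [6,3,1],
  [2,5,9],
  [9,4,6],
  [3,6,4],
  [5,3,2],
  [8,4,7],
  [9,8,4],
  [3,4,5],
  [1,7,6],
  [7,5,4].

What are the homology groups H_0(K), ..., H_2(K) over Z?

Fix the vertex order 1 < 2 < 3 < 4 < 5 < 6 < 7 < 8 < 9 and write every simplex with vertices in increasing order. Then dim K = 2 and the simplices of K are:

  0-simplices (9): [1], [2], [3], [4], [5], [6], [7], [8], [9]
  1-simplices (27): (27 of them)
  2-simplices (18): [1,3,6], [1,3,8], [1,5,7], [1,5,9], [1,6,7], [1,8,9], [2,3,5], [2,3,8], [2,5,9], [2,6,7], [2,6,9], [2,7,8], [3,4,5], [3,4,6], [4,5,7], [4,6,9], [4,7,8], [4,8,9]

Hence C_0 ≅ Z^9, C_1 ≅ Z^27, C_2 ≅ Z^18.

∂_1: C_1 → C_0 is given by ∂[p,q] = [q] − [p]. For instance
  ∂[6,9] = [9] − [6].
This gives a 9×27 integer matrix of rank 8; reducing to Smith normal form yields diagonal entries (1,1,1,1,1,1,1,1).

Boundary ∂_2: C_2 → C_1 maps a triangle to the signed sum of its edges. For instance
  ∂[3,4,6] = [4,6] − [3,6] + [3,4],
  ∂[1,3,8] = [3,8] − [1,8] + [1,3].
The resulting 27×18 matrix has rank 17, and its Smith normal form has invariant factors (1,1,1,1,1,1,1,1,1,1,1,1,1,1,1,1,1).

Now H_k = ker ∂_k / im ∂_{k+1}, so:

  H_0: rank C_0 − rank ∂_1 = 9 − 8 = 1, and the invariant factors of ∂_1 are all 1, so H_0 ≅ Z.
  H_1: rank ker ∂_1 − rank ∂_2 = (27 − 8) − 17 = 2, and the invariant factors of ∂_2 are all 1, so H_1 ≅ Z^2.
  H_2: rank ker ∂_2 − rank ∂_3 = (18 − 17) − 0 = 1, and there is no ∂_3, so H_2 ≅ Z.

H_0 = Z,  H_1 = Z^2,  H_2 = Z.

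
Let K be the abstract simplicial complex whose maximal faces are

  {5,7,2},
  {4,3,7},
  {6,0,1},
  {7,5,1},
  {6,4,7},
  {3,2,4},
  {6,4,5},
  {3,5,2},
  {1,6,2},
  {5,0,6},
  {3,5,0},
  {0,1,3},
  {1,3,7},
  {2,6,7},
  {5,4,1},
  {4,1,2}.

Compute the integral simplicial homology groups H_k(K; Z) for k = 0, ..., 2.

H_0 ≅ Z,  H_1 ≅ Z^2,  H_2 ≅ Z.

We work with the vertex ordering 0 < 1 < 2 < 3 < 4 < 5 < 6 < 7. The simplices of K, each written with vertices in increasing order, are:

  0-simplices (8): [0], [1], [2], [3], [4], [5], [6], [7]
  1-simplices (24): (24 of them)
  2-simplices (16): [0,1,3], [0,1,6], [0,3,5], [0,5,6], [1,2,4], [1,2,6], [1,3,7], [1,4,5], [1,5,7], [2,3,4], [2,3,5], [2,5,7], [2,6,7], [3,4,7], [4,5,6], [4,6,7]

giving chain groups C_0 ≅ Z^8, C_1 ≅ Z^24, C_2 ≅ Z^16.

The boundary map ∂_1: C_1 → C_0 maps an edge to its endpoints' difference, ∂[p,q] = q − p. For instance
  ∂[1,7] = [7] − [1].
As a 8×24 matrix over Z this has rank 7, with invariant factors (1,1,1,1,1,1,1).

The boundary map ∂_2: C_2 → C_1 sends each 2-simplex [p,q,r] to [q,r] − [p,r] + [p,q]. For instance
  ∂[1,3,7] = [3,7] − [1,7] + [1,3],
  ∂[0,5,6] = [5,6] − [0,6] + [0,5].
This gives a 24×16 integer matrix of rank 15; reducing to Smith normal form yields diagonal entries (1,1,1,1,1,1,1,1,1,1,1,1,1,1,1).

Reading off H_k = ker ∂_k / im ∂_{k+1}:

  H_0: rank C_0 − rank ∂_1 = 8 − 7 = 1, and the invariant factors of ∂_1 are all 1, so H_0 ≅ Z.
  H_1: rank ker ∂_1 − rank ∂_2 = (24 − 7) − 15 = 2, and the invariant factors of ∂_2 are all 1, so H_1 ≅ Z^2.
  H_2: rank ker ∂_2 − rank ∂_3 = (16 − 15) − 0 = 1, and there is no ∂_3, so H_2 ≅ Z.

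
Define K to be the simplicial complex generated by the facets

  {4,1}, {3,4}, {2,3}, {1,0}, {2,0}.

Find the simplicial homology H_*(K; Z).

Order the vertices as 0 < 1 < 2 < 3 < 4. Listing each simplex with vertices in this order, K has dimension 1 with simplices:

  0-simplices (5): [0], [1], [2], [3], [4]
  1-simplices (5): [0,1], [0,2], [1,4], [2,3], [3,4]

giving chain groups C_0 ≅ Z^5, C_1 ≅ Z^5.

∂_1: C_1 → C_0 sends each edge [p,q] (with p < q) to q − p. For instance
  ∂[3,4] = [4] − [3].
The resulting 5×5 matrix has rank 4, and its Smith normal form has invariant factors (1,1,1,1).

From H_k ≅ ker(∂_k) / im(∂_{k+1}) we obtain:

  H_0: rank C_0 − rank ∂_1 = 5 − 4 = 1, and the invariant factors of ∂_1 are all 1, so H_0 ≅ Z.
  H_1: rank ker ∂_1 − rank ∂_2 = (5 − 4) − 0 = 1, and there is no ∂_2, so H_1 ≅ Z.

H_0 = Z,  H_1 = Z.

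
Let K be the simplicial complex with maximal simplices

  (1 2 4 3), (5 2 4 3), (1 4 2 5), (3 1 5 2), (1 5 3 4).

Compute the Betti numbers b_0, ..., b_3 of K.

b_0 = 1, b_1 = 0, b_2 = 0, b_3 = 1.

Fix the vertex order 1 < 2 < 3 < 4 < 5 and write every simplex with vertices in increasing order. Then dim K = 3 and the simplices of K are:

  0-simplices (5): [1], [2], [3], [4], [5]
  1-simplices (10): [1,2], [1,3], [1,4], [1,5], [2,3], [2,4], [2,5], [3,4], [3,5], [4,5]
  2-simplices (10): [1,2,3], [1,2,4], [1,2,5], [1,3,4], [1,3,5], [1,4,5], [2,3,4], [2,3,5], [2,4,5], [3,4,5]
  3-simplices (5): [1,2,3,4], [1,2,3,5], [1,2,4,5], [1,3,4,5], [2,3,4,5]

so the chain groups are C_0 ≅ Z^5, C_1 ≅ Z^10, C_2 ≅ Z^10, C_3 ≅ Z^5.

∂_1: C_1 → C_0 sends each edge [p,q] (with p < q) to q − p.
The 5×10 boundary matrix has rank 4 and Smith normal form diag(1,1,1,1).

The boundary map ∂_2: C_2 → C_1 maps a triangle to the signed sum of its edges. For instance
  ∂[1,4,5] = [4,5] − [1,5] + [1,4],
  ∂[2,4,5] = [4,5] − [2,5] + [2,4].
This gives a 10×10 integer matrix of rank 6; reducing to Smith normal form yields diagonal entries (1,1,1,1,1,1).

Boundary ∂_3: C_3 → C_2 sends each 3-simplex σ to the alternating sum Σ_i (−1)^i (σ with its i-th vertex removed). For instance
  ∂[2,3,4,5] = [3,4,5] − [2,4,5] + [2,3,5] − [2,3,4],
  ∂[1,3,4,5] = [3,4,5] − [1,4,5] + [1,3,5] − [1,3,4].
The resulting 10×5 matrix has rank 4, and its Smith normal form has invariant factors (1,1,1,1).

Now H_k = ker ∂_k / im ∂_{k+1}, so:

  H_0: rank C_0 − rank ∂_1 = 5 − 4 = 1, and the invariant factors of ∂_1 are all 1, so H_0 = Z.
  H_1: rank ker ∂_1 − rank ∂_2 = (10 − 4) − 6 = 0, and the invariant factors of ∂_2 are all 1, so H_1 = 0.
  H_2: rank ker ∂_2 − rank ∂_3 = (10 − 6) − 4 = 0, and the invariant factors of ∂_3 are all 1, so H_2 = 0.
  H_3: rank ker ∂_3 − rank ∂_4 = (5 − 4) − 0 = 1, and there is no ∂_4, so H_3 = Z.

As a check, the Euler characteristic is 5 − 10 + 10 − 5 = 0, which agrees with 1 − 0 + 0 − 1 = 0.
(K is a triangulation of the 3-sphere S^3.)

Hence the Betti numbers are b_0 = 1, b_1 = 0, b_2 = 0, b_3 = 1.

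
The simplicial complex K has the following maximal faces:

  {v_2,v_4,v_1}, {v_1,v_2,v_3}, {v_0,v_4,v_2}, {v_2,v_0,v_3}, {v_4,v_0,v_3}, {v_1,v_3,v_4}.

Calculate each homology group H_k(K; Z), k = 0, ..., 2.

Take the total order v_0 < v_1 < v_2 < v_3 < v_4 on the vertex set. Then K (dimension 2) consists of the simplices:

  0-simplices (5): [v_0], [v_1], [v_2], [v_3], [v_4]
  1-simplices (9): [v_0,v_2], [v_0,v_3], [v_0,v_4], [v_1,v_2], [v_1,v_3], [v_1,v_4], [v_2,v_3], [v_2,v_4], [v_3,v_4]
  2-simplices (6): [v_0,v_2,v_3], [v_0,v_2,v_4], [v_0,v_3,v_4], [v_1,v_2,v_3], [v_1,v_2,v_4], [v_1,v_3,v_4]

giving chain groups C_0 ≅ Z^5, C_1 ≅ Z^9, C_2 ≅ Z^6.

∂_1: C_1 → C_0 sends each edge [p,q] (with p < q) to q − p. For instance
  ∂[v_1,v_2] = [v_2] − [v_1].
The 5×9 boundary matrix has rank 4 and Smith normal form diag(1,1,1,1).

∂_2: C_2 → C_1 maps a triangle to the signed sum of its edges. For instance
  ∂[v_0,v_2,v_3] = [v_2,v_3] − [v_0,v_3] + [v_0,v_2],
  ∂[v_1,v_2,v_4] = [v_2,v_4] − [v_1,v_4] + [v_1,v_2].
As a 9×6 matrix over Z this has rank 5, with invariant factors (1,1,1,1,1).

Computing H_k = (kernel of ∂_k) / (image of ∂_{k+1}):

  H_0: rank C_0 − rank ∂_1 = 5 − 4 = 1, and the invariant factors of ∂_1 are all 1, so H_0 ≅ Z.
  H_1: rank ker ∂_1 − rank ∂_2 = (9 − 4) − 5 = 0, and the invariant factors of ∂_2 are all 1, so H_1 ≅ 0.
  H_2: rank ker ∂_2 − rank ∂_3 = (6 − 5) − 0 = 1, and there is no ∂_3, so H_2 ≅ Z.

(K is a triangulation of the 2-sphere S^2.)

H_0 ≅ Z,  H_1 = 0,  H_2 ≅ Z.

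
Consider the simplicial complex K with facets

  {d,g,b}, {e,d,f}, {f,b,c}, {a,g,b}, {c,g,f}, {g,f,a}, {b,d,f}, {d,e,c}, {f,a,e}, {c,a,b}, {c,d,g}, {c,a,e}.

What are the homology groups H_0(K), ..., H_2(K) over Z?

K has 7 vertices, 18 edges, 12 triangles.
rank ∂_0 = 0, rank ∂_1 = 6 ⇒ b_0 = 7 − 0 − 6 = 1; all invariant factors of ∂_1 are 1 so no torsion. So H_0 ≅ Z.
rank ∂_1 = 6, rank ∂_2 = 12 ⇒ b_1 = 18 − 6 − 12 = 0; ∂_2 has invariant factor(s) [2] giving torsion. So H_1 ≅ Z/2.
rank ∂_2 = 12, rank ∂_3 = 0 ⇒ b_2 = 12 − 12 − 0 = 0. So H_2 ≅ 0.

H_0 = Z,  H_1 = Z/2,  H_2 = 0.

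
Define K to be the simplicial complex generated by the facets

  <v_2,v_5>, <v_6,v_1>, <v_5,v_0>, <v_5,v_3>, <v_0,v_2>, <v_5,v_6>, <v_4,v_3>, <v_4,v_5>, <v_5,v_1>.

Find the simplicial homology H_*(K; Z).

H_0 ≅ Z,  H_1 ≅ Z^3.

K has 7 vertices, 9 edges.
rank ∂_0 = 0, rank ∂_1 = 6 ⇒ b_0 = 7 − 0 − 6 = 1; all invariant factors of ∂_1 are 1 so no torsion. So H_0 = Z.
rank ∂_1 = 6, rank ∂_2 = 0 ⇒ b_1 = 9 − 6 − 0 = 3. So H_1 = Z^3.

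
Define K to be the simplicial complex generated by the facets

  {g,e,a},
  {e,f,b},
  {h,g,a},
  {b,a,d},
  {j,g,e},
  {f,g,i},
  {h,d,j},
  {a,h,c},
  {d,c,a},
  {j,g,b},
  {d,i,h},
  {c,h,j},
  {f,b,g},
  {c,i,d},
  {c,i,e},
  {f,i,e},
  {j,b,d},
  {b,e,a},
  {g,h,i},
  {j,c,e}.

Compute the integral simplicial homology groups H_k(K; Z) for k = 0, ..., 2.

K has 10 vertices, 30 edges, 20 triangles.
rank ∂_0 = 0, rank ∂_1 = 9 ⇒ b_0 = 10 − 0 − 9 = 1; all invariant factors of ∂_1 are 1 so no torsion. So H_0 ≅ Z.
rank ∂_1 = 9, rank ∂_2 = 20 ⇒ b_1 = 30 − 9 − 20 = 1; ∂_2 has invariant factor(s) [2] giving torsion. So H_1 ≅ Z ⊕ Z_2.
rank ∂_2 = 20, rank ∂_3 = 0 ⇒ b_2 = 20 − 20 − 0 = 0. So H_2 ≅ 0.

H_0 = Z,  H_1 = Z ⊕ Z_2,  H_2 = 0.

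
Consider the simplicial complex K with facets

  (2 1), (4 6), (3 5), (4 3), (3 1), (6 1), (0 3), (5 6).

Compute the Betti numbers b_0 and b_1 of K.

We work with the vertex ordering 0 < 1 < 2 < 3 < 4 < 5 < 6. The simplices of K, each written with vertices in increasing order, are:

  0-simplices (7): [0], [1], [2], [3], [4], [5], [6]
  1-simplices (8): [0,3], [1,2], [1,3], [1,6], [3,4], [3,5], [4,6], [5,6]

so the chain groups are C_0 ≅ Z^7, C_1 ≅ Z^8.

The boundary map ∂_1: C_1 → C_0 is given by ∂[p,q] = [q] − [p]. For instance
  ∂[1,2] = [2] − [1].
This gives a 7×8 integer matrix of rank 6; reducing to Smith normal form yields diagonal entries (1,1,1,1,1,1).

Reading off H_k = ker ∂_k / im ∂_{k+1}:

  H_0: rank C_0 − rank ∂_1 = 7 − 6 = 1, and the invariant factors of ∂_1 are all 1, so H_0 ≅ Z.
  H_1: rank ker ∂_1 − rank ∂_2 = (8 − 6) − 0 = 2, and there is no ∂_2, so H_1 ≅ Z^2.

Hence the Betti numbers are b_0 = 1, b_1 = 2.

b_0 = 1, b_1 = 2.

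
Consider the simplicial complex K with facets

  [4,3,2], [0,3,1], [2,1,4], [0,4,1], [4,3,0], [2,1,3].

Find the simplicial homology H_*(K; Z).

Take the total order 0 < 1 < 2 < 3 < 4 on the vertex set. Then K (dimension 2) consists of the simplices:

  0-simplices (5): [0], [1], [2], [3], [4]
  1-simplices (9): [0,1], [0,3], [0,4], [1,2], [1,3], [1,4], [2,3], [2,4], [3,4]
  2-simplices (6): [0,1,3], [0,1,4], [0,3,4], [1,2,3], [1,2,4], [2,3,4]

Hence C_0 ≅ Z^5, C_1 ≅ Z^9, C_2 ≅ Z^6.

The boundary map ∂_1: C_1 → C_0 sends each edge [p,q] (with p < q) to q − p. For instance
  ∂[2,3] = [3] − [2].
As a 5×9 matrix over Z this has rank 4, with invariant factors (1,1,1,1).

The boundary map ∂_2: C_2 → C_1 sends each 2-simplex [p,q,r] to [q,r] − [p,r] + [p,q]. For instance
  ∂[0,1,4] = [1,4] − [0,4] + [0,1],
  ∂[0,3,4] = [3,4] − [0,4] + [0,3].
As a 9×6 matrix over Z this has rank 5, with invariant factors (1,1,1,1,1).

Reading off H_k = ker ∂_k / im ∂_{k+1}:

  H_0: rank C_0 − rank ∂_1 = 5 − 4 = 1, and the invariant factors of ∂_1 are all 1, so H_0 = Z.
  H_1: rank ker ∂_1 − rank ∂_2 = (9 − 4) − 5 = 0, and the invariant factors of ∂_2 are all 1, so H_1 = 0.
  H_2: rank ker ∂_2 − rank ∂_3 = (6 − 5) − 0 = 1, and there is no ∂_3, so H_2 = Z.

H_0 ≅ Z,  H_1 = 0,  H_2 ≅ Z.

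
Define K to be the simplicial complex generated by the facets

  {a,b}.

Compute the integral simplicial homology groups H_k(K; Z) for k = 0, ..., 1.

H_0 ≅ Z,  H_1 = 0.

Order the vertices as a < b. Listing each simplex with vertices in this order, K has dimension 1 with simplices:

  0-simplices (2): a, b
  1-simplices (1): ab

giving chain groups C_0 ≅ Z^2, C_1 ≅ Z^1.

The boundary map ∂_1: C_1 → C_0 is given by ∂[p,q] = [q] − [p].
As a 2×1 matrix over Z this has rank 1, with invariant factors (1).

From H_k ≅ ker(∂_k) / im(∂_{k+1}) we obtain:

  H_0: rank C_0 − rank ∂_1 = 2 − 1 = 1, and the invariant factors of ∂_1 are all 1, so H_0 = Z.
  H_1: rank ker ∂_1 − rank ∂_2 = (1 − 1) − 0 = 0, and there is no ∂_2, so H_1 = 0.

As a check, the Euler characteristic is 2 − 1 = 1, which agrees with 1 − 0 = 1.
(K is a triangulation of the 1-simplex.)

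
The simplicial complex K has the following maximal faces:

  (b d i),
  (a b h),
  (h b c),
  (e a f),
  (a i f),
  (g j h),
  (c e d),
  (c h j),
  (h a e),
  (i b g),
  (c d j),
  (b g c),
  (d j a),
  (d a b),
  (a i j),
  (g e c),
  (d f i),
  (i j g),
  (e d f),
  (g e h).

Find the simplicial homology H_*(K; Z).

K has 10 vertices, 30 edges, 20 triangles.
rank ∂_0 = 0, rank ∂_1 = 9 ⇒ b_0 = 10 − 0 − 9 = 1; all invariant factors of ∂_1 are 1 so no torsion. So H_0 = Z.
rank ∂_1 = 9, rank ∂_2 = 20 ⇒ b_1 = 30 − 9 − 20 = 1; ∂_2 has invariant factor(s) [2] giving torsion. So H_1 = Z × Z/2.
rank ∂_2 = 20, rank ∂_3 = 0 ⇒ b_2 = 20 − 20 − 0 = 0. So H_2 = 0.

H_0 = Z,  H_1 = Z × Z/2,  H_2 = 0.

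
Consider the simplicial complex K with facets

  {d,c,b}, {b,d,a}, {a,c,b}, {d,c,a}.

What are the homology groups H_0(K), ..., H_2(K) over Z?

H_0 ≅ Z,  H_1 = 0,  H_2 ≅ Z.

Take the total order a < b < c < d on the vertex set. Then K (dimension 2) consists of the simplices:

  0-simplices (4): a, b, c, d
  1-simplices (6): ab, ac, ad, bc, bd, cd
  2-simplices (4): abc, abd, acd, bcd

so the chain groups are C_0 ≅ Z^4, C_1 ≅ Z^6, C_2 ≅ Z^4.

The boundary map ∂_1: C_1 → C_0 sends each edge [p,q] (with p < q) to q − p. For instance
  ∂bd = d − b.
As a 4×6 matrix over Z this has rank 3, with invariant factors (1,1,1).

∂_2: C_2 → C_1 acts by ∂[p,q,r] = [q,r] − [p,r] + [p,q]. For instance
  ∂acd = cd − ad + ac,
  ∂bcd = cd − bd + bc.
As a 6×4 matrix over Z this has rank 3, with invariant factors (1,1,1).

Computing H_k = (kernel of ∂_k) / (image of ∂_{k+1}):

  H_0: rank C_0 − rank ∂_1 = 4 − 3 = 1, and the invariant factors of ∂_1 are all 1, so H_0 ≅ Z.
  H_1: rank ker ∂_1 − rank ∂_2 = (6 − 3) − 3 = 0, and the invariant factors of ∂_2 are all 1, so H_1 ≅ 0.
  H_2: rank ker ∂_2 − rank ∂_3 = (4 − 3) − 0 = 1, and there is no ∂_3, so H_2 ≅ Z.

As a check, the Euler characteristic is 4 − 6 + 4 = 2, which agrees with 1 − 0 + 1 = 2.
(K is a triangulation of the 2-sphere S^2.)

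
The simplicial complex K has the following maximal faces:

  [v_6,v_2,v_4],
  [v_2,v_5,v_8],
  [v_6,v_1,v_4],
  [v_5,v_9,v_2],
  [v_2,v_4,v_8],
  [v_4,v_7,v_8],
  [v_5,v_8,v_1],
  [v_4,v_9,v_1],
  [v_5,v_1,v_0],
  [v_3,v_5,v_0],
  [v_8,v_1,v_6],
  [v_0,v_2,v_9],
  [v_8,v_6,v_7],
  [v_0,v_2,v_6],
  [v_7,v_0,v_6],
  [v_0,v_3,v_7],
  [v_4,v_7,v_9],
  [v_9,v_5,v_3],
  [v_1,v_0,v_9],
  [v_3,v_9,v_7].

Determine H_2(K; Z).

H_2 = 0.

Order the vertices as v_0 < v_1 < v_2 < v_3 < v_4 < v_5 < v_6 < v_7 < v_8 < v_9. Listing each simplex with vertices in this order, K has dimension 2 with simplices:

  0-simplices (10): [v_0], [v_1], [v_2], [v_3], [v_4], [v_5], [v_6], [v_7], [v_8], [v_9]
  1-simplices (30): (30 of them)
  2-simplices (20): (20 of them)

giving chain groups C_0 ≅ Z^10, C_1 ≅ Z^30, C_2 ≅ Z^20.

The boundary map ∂_1: C_1 → C_0 sends each edge [p,q] (with p < q) to q − p.
The resulting 10×30 matrix has rank 9, and its Smith normal form has invariant factors (1,1,1,1,1,1,1,1,1).

Boundary ∂_2: C_2 → C_1 maps a triangle to the signed sum of its edges. For instance
  ∂[v_2,v_4,v_6] = [v_4,v_6] − [v_2,v_6] + [v_2,v_4],
  ∂[v_6,v_7,v_8] = [v_7,v_8] − [v_6,v_8] + [v_6,v_7].
The 30×20 boundary matrix has rank 20 and Smith normal form diag(1,1,1,1,1,1,1,1,1,1,1,1,1,1,1,1,1,1,1,2).

Computing H_k = (kernel of ∂_k) / (image of ∂_{k+1}):

  H_2: rank ker ∂_2 − rank ∂_3 = (20 − 20) − 0 = 0, and there is no ∂_3, so H_2 ≅ 0.

(K is a triangulation of the Klein bottle.)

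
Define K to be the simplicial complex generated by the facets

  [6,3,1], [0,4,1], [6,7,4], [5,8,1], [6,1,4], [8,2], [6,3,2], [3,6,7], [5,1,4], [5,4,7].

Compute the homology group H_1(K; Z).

H_1 = Z.

Take the total order 0 < 1 < 2 < 3 < 4 < 5 < 6 < 7 < 8 on the vertex set. Then K (dimension 2) consists of the simplices:

  0-simplices (9): [0], [1], [2], [3], [4], [5], [6], [7], [8]
  1-simplices (18): [0,1], [0,4], [1,3], [1,4], [1,5], [1,6], [1,8], [2,3], [2,6], [2,8], [3,6], [3,7], [4,5], [4,6], [4,7], [5,7], [5,8], [6,7]
  2-simplices (9): [0,1,4], [1,3,6], [1,4,5], [1,4,6], [1,5,8], [2,3,6], [3,6,7], [4,5,7], [4,6,7]

Hence C_0 ≅ Z^9, C_1 ≅ Z^18, C_2 ≅ Z^9.

∂_1: C_1 → C_0 sends each edge [p,q] (with p < q) to q − p.
This gives a 9×18 integer matrix of rank 8; reducing to Smith normal form yields diagonal entries (1,1,1,1,1,1,1,1).

The boundary map ∂_2: C_2 → C_1 sends each 2-simplex [p,q,r] to [q,r] − [p,r] + [p,q]. For instance
  ∂[0,1,4] = [1,4] − [0,4] + [0,1],
  ∂[3,6,7] = [6,7] − [3,7] + [3,6].
The 18×9 boundary matrix has rank 9 and Smith normal form diag(1,1,1,1,1,1,1,1,1).

From H_k ≅ ker(∂_k) / im(∂_{k+1}) we obtain:

  H_1: rank ker ∂_1 − rank ∂_2 = (18 − 8) − 9 = 1, and the invariant factors of ∂_2 are all 1, so H_1 = Z.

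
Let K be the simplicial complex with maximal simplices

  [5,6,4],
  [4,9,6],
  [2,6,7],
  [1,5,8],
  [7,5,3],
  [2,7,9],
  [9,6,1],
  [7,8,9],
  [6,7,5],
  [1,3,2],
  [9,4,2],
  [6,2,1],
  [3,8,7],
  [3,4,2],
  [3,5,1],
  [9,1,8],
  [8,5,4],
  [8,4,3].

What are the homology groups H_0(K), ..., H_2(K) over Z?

H_0 ≅ Z,  H_1 ≅ Z × Z/2,  H_2 = 0.

Take the total order 1 < 2 < 3 < 4 < 5 < 6 < 7 < 8 < 9 on the vertex set. Then K (dimension 2) consists of the simplices:

  0-simplices (9): [1], [2], [3], [4], [5], [6], [7], [8], [9]
  1-simplices (27): (27 of them)
  2-simplices (18): [1,2,3], [1,2,6], [1,3,5], [1,5,8], [1,6,9], [1,8,9], [2,3,4], [2,4,9], [2,6,7], [2,7,9], [3,4,8], [3,5,7], [3,7,8], [4,5,6], [4,5,8], [4,6,9], [5,6,7], [7,8,9]

giving chain groups C_0 ≅ Z^9, C_1 ≅ Z^27, C_2 ≅ Z^18.

∂_1: C_1 → C_0 maps an edge to its endpoints' difference, ∂[p,q] = q − p.
This gives a 9×27 integer matrix of rank 8; reducing to Smith normal form yields diagonal entries (1,1,1,1,1,1,1,1).

∂_2: C_2 → C_1 sends each 2-simplex [p,q,r] to [q,r] − [p,r] + [p,q]. For instance
  ∂[4,5,6] = [5,6] − [4,6] + [4,5],
  ∂[1,2,3] = [2,3] − [1,3] + [1,2].
This gives a 27×18 integer matrix of rank 18; reducing to Smith normal form yields diagonal entries (1,1,1,1,1,1,1,1,1,1,1,1,1,1,1,1,1,2).

Computing H_k = (kernel of ∂_k) / (image of ∂_{k+1}):

  H_0: rank C_0 − rank ∂_1 = 9 − 8 = 1, and the invariant factors of ∂_1 are all 1, so H_0 = Z.
  H_1: rank ker ∂_1 − rank ∂_2 = (27 − 8) − 18 = 1, and ∂_2 has invariant factor 2 > 1, so H_1 = Z × Z/2.
  H_2: rank ker ∂_2 − rank ∂_3 = (18 − 18) − 0 = 0, and there is no ∂_3, so H_2 = 0.

(K is a triangulation of the Klein bottle.)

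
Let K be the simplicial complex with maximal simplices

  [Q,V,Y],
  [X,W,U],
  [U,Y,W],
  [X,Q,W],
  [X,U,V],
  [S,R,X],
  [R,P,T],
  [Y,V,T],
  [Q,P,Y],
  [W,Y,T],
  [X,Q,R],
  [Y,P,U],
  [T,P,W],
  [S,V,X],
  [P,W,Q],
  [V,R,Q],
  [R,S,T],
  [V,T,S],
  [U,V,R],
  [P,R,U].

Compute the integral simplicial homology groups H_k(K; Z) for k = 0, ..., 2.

H_0 ≅ Z,  H_1 ≅ Z ⊕ Z/2Z,  H_2 = 0.

K has 10 vertices, 30 edges, 20 triangles.
rank ∂_0 = 0, rank ∂_1 = 9 ⇒ b_0 = 10 − 0 − 9 = 1; all invariant factors of ∂_1 are 1 so no torsion. So H_0 ≅ Z.
rank ∂_1 = 9, rank ∂_2 = 20 ⇒ b_1 = 30 − 9 − 20 = 1; ∂_2 has invariant factor(s) [2] giving torsion. So H_1 ≅ Z ⊕ Z/2Z.
rank ∂_2 = 20, rank ∂_3 = 0 ⇒ b_2 = 20 − 20 − 0 = 0. So H_2 ≅ 0.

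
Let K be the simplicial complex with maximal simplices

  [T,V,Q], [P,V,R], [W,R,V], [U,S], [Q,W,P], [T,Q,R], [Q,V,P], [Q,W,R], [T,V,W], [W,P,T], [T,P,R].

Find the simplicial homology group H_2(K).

H_2 ≅ 0.

Order the vertices as P < Q < R < S < T < U < V < W. Listing each simplex with vertices in this order, K has dimension 2 with simplices:

  0-simplices (8): P, Q, R, S, T, U, V, W
  1-simplices (16): PQ, PR, PT, PV, PW, QR, QT, QV, QW, RT, RV, RW, SU, TV, TW, VW
  2-simplices (10): PQV, PQW, PRT, PRV, PTW, QRT, QRW, QTV, RVW, TVW

giving chain groups C_0 ≅ Z^8, C_1 ≅ Z^16, C_2 ≅ Z^10.

The boundary map ∂_1: C_1 → C_0 is given by ∂[p,q] = [q] − [p].
The 8×16 boundary matrix has rank 6 and Smith normal form diag(1,1,1,1,1,1).

∂_2: C_2 → C_1 acts by ∂[p,q,r] = [q,r] − [p,r] + [p,q]. For instance
  ∂TVW = VW − TW + TV,
  ∂PTW = TW − PW + PT.
This gives a 16×10 integer matrix of rank 10; reducing to Smith normal form yields diagonal entries (1,1,1,1,1,1,1,1,1,2).

Reading off H_k = ker ∂_k / im ∂_{k+1}:

  H_2: rank ker ∂_2 − rank ∂_3 = (10 − 10) − 0 = 0, and there is no ∂_3, so H_2 = 0.

(K is a triangulation of the disjoint union of the real projective plane RP^2 and the 1-simplex.)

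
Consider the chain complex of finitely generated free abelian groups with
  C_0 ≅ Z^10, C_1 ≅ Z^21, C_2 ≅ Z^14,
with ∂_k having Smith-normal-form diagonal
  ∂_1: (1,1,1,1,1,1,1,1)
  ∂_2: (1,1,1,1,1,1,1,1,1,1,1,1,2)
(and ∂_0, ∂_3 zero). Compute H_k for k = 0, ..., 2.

H_0 ≅ Z^2,  H_1 ≅ Z_2,  H_2 ≅ Z.

H_0: b_0 = 10 − 0 − 8 = 2; torsion from ∂_1 factors > 1: none. So H_0 ≅ Z^2.
H_1: b_1 = 21 − 8 − 13 = 0; torsion from ∂_2 factors > 1: [2]. So H_1 ≅ Z_2.
H_2: b_2 = 14 − 13 − 0 = 1; torsion from ∂_3 factors > 1: none. So H_2 ≅ Z.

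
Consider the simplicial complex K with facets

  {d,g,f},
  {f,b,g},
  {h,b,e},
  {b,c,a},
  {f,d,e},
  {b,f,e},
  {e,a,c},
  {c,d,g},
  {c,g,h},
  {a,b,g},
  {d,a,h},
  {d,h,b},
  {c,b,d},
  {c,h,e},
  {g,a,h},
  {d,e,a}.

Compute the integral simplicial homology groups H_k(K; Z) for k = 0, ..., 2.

Take the total order a < b < c < d < e < f < g < h on the vertex set. Then K (dimension 2) consists of the simplices:

  0-simplices (8): a, b, c, d, e, f, g, h
  1-simplices (24): ab, ac, ad, ae, ag, ah, bc, bd, be, bf, bg, bh, cd, ce, cg, ch, de, df, dg, dh, ef, eh, fg, gh
  2-simplices (16): abc, abg, ace, ade, adh, agh, bcd, bdh, bef, beh, bfg, cdg, ceh, cgh, def, dfg

Hence C_0 ≅ Z^8, C_1 ≅ Z^24, C_2 ≅ Z^16.

∂_1: C_1 → C_0 is given by ∂[p,q] = [q] − [p].
As a 8×24 matrix over Z this has rank 7, with invariant factors (1,1,1,1,1,1,1).

Boundary ∂_2: C_2 → C_1 acts by ∂[p,q,r] = [q,r] − [p,r] + [p,q]. For instance
  ∂abg = bg − ag + ab,
  ∂ade = de − ae + ad.
As a 24×16 matrix over Z this has rank 15, with invariant factors (1,1,1,1,1,1,1,1,1,1,1,1,1,1,1).

From H_k ≅ ker(∂_k) / im(∂_{k+1}) we obtain:

  H_0: rank C_0 − rank ∂_1 = 8 − 7 = 1, and the invariant factors of ∂_1 are all 1, so H_0 ≅ Z.
  H_1: rank ker ∂_1 − rank ∂_2 = (24 − 7) − 15 = 2, and the invariant factors of ∂_2 are all 1, so H_1 ≅ Z^2.
  H_2: rank ker ∂_2 − rank ∂_3 = (16 − 15) − 0 = 1, and there is no ∂_3, so H_2 ≅ Z.

(K is a triangulation of the torus T^2.)

H_0 = Z,  H_1 = Z^2,  H_2 = Z.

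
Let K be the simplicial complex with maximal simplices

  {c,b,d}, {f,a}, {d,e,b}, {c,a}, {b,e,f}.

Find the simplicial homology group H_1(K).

H_1 ≅ Z.

Take the total order a < b < c < d < e < f on the vertex set. Then K (dimension 2) consists of the simplices:

  0-simplices (6): a, b, c, d, e, f
  1-simplices (9): ac, af, bc, bd, be, bf, cd, de, ef
  2-simplices (3): bcd, bde, bef

giving chain groups C_0 ≅ Z^6, C_1 ≅ Z^9, C_2 ≅ Z^3.

∂_1: C_1 → C_0 maps an edge to its endpoints' difference, ∂[p,q] = q − p. For instance
  ∂ef = f − e.
As a 6×9 matrix over Z this has rank 5, with invariant factors (1,1,1,1,1).

∂_2: C_2 → C_1 sends each 2-simplex [p,q,r] to [q,r] − [p,r] + [p,q]. For instance
  ∂bef = ef − bf + be,
  ∂bcd = cd − bd + bc.
This gives a 9×3 integer matrix of rank 3; reducing to Smith normal form yields diagonal entries (1,1,1).

Computing H_k = (kernel of ∂_k) / (image of ∂_{k+1}):

  H_1: rank ker ∂_1 − rank ∂_2 = (9 − 5) − 3 = 1, and the invariant factors of ∂_2 are all 1, so H_1 = Z.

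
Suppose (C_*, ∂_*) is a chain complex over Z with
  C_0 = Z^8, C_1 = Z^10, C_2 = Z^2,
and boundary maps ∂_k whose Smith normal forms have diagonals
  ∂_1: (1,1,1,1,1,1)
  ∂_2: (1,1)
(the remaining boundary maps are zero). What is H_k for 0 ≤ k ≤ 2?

H_0 ≅ Z^2,  H_1 ≅ Z^2,  H_2 = 0.

H_0: b_0 = 8 − 0 − 6 = 2; torsion from ∂_1 factors > 1: none. So H_0 ≅ Z^2.
H_1: b_1 = 10 − 6 − 2 = 2; torsion from ∂_2 factors > 1: none. So H_1 ≅ Z^2.
H_2: b_2 = 2 − 2 − 0 = 0; torsion from ∂_3 factors > 1: none. So H_2 ≅ 0.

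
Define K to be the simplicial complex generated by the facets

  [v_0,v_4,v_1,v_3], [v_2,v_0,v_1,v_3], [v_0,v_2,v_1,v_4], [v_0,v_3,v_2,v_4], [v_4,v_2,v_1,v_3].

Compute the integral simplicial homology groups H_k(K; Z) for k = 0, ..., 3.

H_0 = Z,  H_1 = 0,  H_2 = 0,  H_3 = Z.

Order the vertices as v_0 < v_1 < v_2 < v_3 < v_4. Listing each simplex with vertices in this order, K has dimension 3 with simplices:

  0-simplices (5): [v_0], [v_1], [v_2], [v_3], [v_4]
  1-simplices (10): [v_0,v_1], [v_0,v_2], [v_0,v_3], [v_0,v_4], [v_1,v_2], [v_1,v_3], [v_1,v_4], [v_2,v_3], [v_2,v_4], [v_3,v_4]
  2-simplices (10): [v_0,v_1,v_2], [v_0,v_1,v_3], [v_0,v_1,v_4], [v_0,v_2,v_3], [v_0,v_2,v_4], [v_0,v_3,v_4], [v_1,v_2,v_3], [v_1,v_2,v_4], [v_1,v_3,v_4], [v_2,v_3,v_4]
  3-simplices (5): [v_0,v_1,v_2,v_3], [v_0,v_1,v_2,v_4], [v_0,v_1,v_3,v_4], [v_0,v_2,v_3,v_4], [v_1,v_2,v_3,v_4]

giving chain groups C_0 ≅ Z^5, C_1 ≅ Z^10, C_2 ≅ Z^10, C_3 ≅ Z^5.

Boundary ∂_1: C_1 → C_0 is given by ∂[p,q] = [q] − [p]. For instance
  ∂[v_3,v_4] = [v_4] − [v_3].
The resulting 5×10 matrix has rank 4, and its Smith normal form has invariant factors (1,1,1,1).

Boundary ∂_2: C_2 → C_1 maps a triangle to the signed sum of its edges. For instance
  ∂[v_0,v_2,v_4] = [v_2,v_4] − [v_0,v_4] + [v_0,v_2],
  ∂[v_0,v_1,v_3] = [v_1,v_3] − [v_0,v_3] + [v_0,v_1].
The resulting 10×10 matrix has rank 6, and its Smith normal form has invariant factors (1,1,1,1,1,1).

∂_3: C_3 → C_2 sends each 3-simplex σ to the alternating sum Σ_i (−1)^i (σ with its i-th vertex removed). For instance
  ∂[v_0,v_2,v_3,v_4] = [v_2,v_3,v_4] − [v_0,v_3,v_4] + [v_0,v_2,v_4] − [v_0,v_2,v_3],
  ∂[v_0,v_1,v_3,v_4] = [v_1,v_3,v_4] − [v_0,v_3,v_4] + [v_0,v_1,v_4] − [v_0,v_1,v_3].
As a 10×5 matrix over Z this has rank 4, with invariant factors (1,1,1,1).

From H_k ≅ ker(∂_k) / im(∂_{k+1}) we obtain:

  H_0: rank C_0 − rank ∂_1 = 5 − 4 = 1, and the invariant factors of ∂_1 are all 1, so H_0 = Z.
  H_1: rank ker ∂_1 − rank ∂_2 = (10 − 4) − 6 = 0, and the invariant factors of ∂_2 are all 1, so H_1 = 0.
  H_2: rank ker ∂_2 − rank ∂_3 = (10 − 6) − 4 = 0, and the invariant factors of ∂_3 are all 1, so H_2 = 0.
  H_3: rank ker ∂_3 − rank ∂_4 = (5 − 4) − 0 = 1, and there is no ∂_4, so H_3 = Z.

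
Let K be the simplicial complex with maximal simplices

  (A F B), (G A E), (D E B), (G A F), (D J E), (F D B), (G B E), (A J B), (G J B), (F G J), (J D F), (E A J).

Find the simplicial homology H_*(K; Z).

Order the vertices as A < B < D < E < F < G < J. Listing each simplex with vertices in this order, K has dimension 2 with simplices:

  0-simplices (7): A, B, D, E, F, G, J
  1-simplices (18): AB, AE, AF, AG, AJ, BD, BE, BF, BG, BJ, DE, DF, DJ, EG, EJ, FG, FJ, GJ
  2-simplices (12): ABF, ABJ, AEG, AEJ, AFG, BDE, BDF, BEG, BGJ, DEJ, DFJ, FGJ

so the chain groups are C_0 ≅ Z^7, C_1 ≅ Z^18, C_2 ≅ Z^12.

Boundary ∂_1: C_1 → C_0 is given by ∂[p,q] = [q] − [p].
This gives a 7×18 integer matrix of rank 6; reducing to Smith normal form yields diagonal entries (1,1,1,1,1,1).

The boundary map ∂_2: C_2 → C_1 sends each 2-simplex [p,q,r] to [q,r] − [p,r] + [p,q]. For instance
  ∂ABF = BF − AF + AB,
  ∂BDE = DE − BE + BD.
The resulting 18×12 matrix has rank 12, and its Smith normal form has invariant factors (1,1,1,1,1,1,1,1,1,1,1,2).

From H_k ≅ ker(∂_k) / im(∂_{k+1}) we obtain:

  H_0: rank C_0 − rank ∂_1 = 7 − 6 = 1, and the invariant factors of ∂_1 are all 1, so H_0 ≅ Z.
  H_1: rank ker ∂_1 − rank ∂_2 = (18 − 6) − 12 = 0, and ∂_2 has invariant factor 2 > 1, so H_1 ≅ Z/2.
  H_2: rank ker ∂_2 − rank ∂_3 = (12 − 12) − 0 = 0, and there is no ∂_3, so H_2 ≅ 0.

(K is a triangulation of the real projective plane RP^2.)

H_0 ≅ Z,  H_1 ≅ Z/2,  H_2 = 0.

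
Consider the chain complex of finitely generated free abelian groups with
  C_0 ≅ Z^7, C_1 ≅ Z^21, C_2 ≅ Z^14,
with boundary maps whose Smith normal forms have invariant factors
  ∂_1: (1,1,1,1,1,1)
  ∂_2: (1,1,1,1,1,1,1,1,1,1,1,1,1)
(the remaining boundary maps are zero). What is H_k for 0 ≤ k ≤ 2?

H_0: b_0 = 7 − 0 − 6 = 1; torsion from ∂_1 factors > 1: none. So H_0 ≅ Z.
H_1: b_1 = 21 − 6 − 13 = 2; torsion from ∂_2 factors > 1: none. So H_1 ≅ Z^2.
H_2: b_2 = 14 − 13 − 0 = 1; torsion from ∂_3 factors > 1: none. So H_2 ≅ Z.

H_0 ≅ Z,  H_1 ≅ Z^2,  H_2 ≅ Z.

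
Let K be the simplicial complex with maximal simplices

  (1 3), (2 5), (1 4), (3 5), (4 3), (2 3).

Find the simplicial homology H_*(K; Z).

H_0 = Z,  H_1 = Z^2.

Fix the vertex order 1 < 2 < 3 < 4 < 5 and write every simplex with vertices in increasing order. Then dim K = 1 and the simplices of K are:

  0-simplices (5): [1], [2], [3], [4], [5]
  1-simplices (6): [1,3], [1,4], [2,3], [2,5], [3,4], [3,5]

giving chain groups C_0 ≅ Z^5, C_1 ≅ Z^6.

The boundary map ∂_1: C_1 → C_0 is given by ∂[p,q] = [q] − [p].
The resulting 5×6 matrix has rank 4, and its Smith normal form has invariant factors (1,1,1,1).

Now H_k = ker ∂_k / im ∂_{k+1}, so:

  H_0: rank C_0 − rank ∂_1 = 5 − 4 = 1, and the invariant factors of ∂_1 are all 1, so H_0 = Z.
  H_1: rank ker ∂_1 − rank ∂_2 = (6 − 4) − 0 = 2, and there is no ∂_2, so H_1 = Z^2.

As a check, the Euler characteristic is 5 − 6 = -1, which agrees with 1 − 2 = -1.
(K is a triangulation of a wedge of 2 circles.)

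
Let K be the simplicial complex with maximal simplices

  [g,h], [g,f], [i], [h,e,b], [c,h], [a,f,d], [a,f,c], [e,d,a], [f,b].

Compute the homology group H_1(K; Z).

H_1 ≅ Z^3.

Order the vertices as a < b < c < d < e < f < g < h < i. Listing each simplex with vertices in this order, K has dimension 2 with simplices:

  0-simplices (9): a, b, c, d, e, f, g, h, i
  1-simplices (14): ac, ad, ae, af, be, bf, bh, cf, ch, de, df, eh, fg, gh
  2-simplices (4): acf, ade, adf, beh

so the chain groups are C_0 ≅ Z^9, C_1 ≅ Z^14, C_2 ≅ Z^4.

The boundary map ∂_1: C_1 → C_0 sends each edge [p,q] (with p < q) to q − p.
The 9×14 boundary matrix has rank 7 and Smith normal form diag(1,1,1,1,1,1,1).

The boundary map ∂_2: C_2 → C_1 sends each 2-simplex [p,q,r] to [q,r] − [p,r] + [p,q]. For instance
  ∂ade = de − ae + ad,
  ∂adf = df − af + ad.
This gives a 14×4 integer matrix of rank 4; reducing to Smith normal form yields diagonal entries (1,1,1,1).

Reading off H_k = ker ∂_k / im ∂_{k+1}:

  H_1: rank ker ∂_1 − rank ∂_2 = (14 − 7) − 4 = 3, and the invariant factors of ∂_2 are all 1, so H_1 ≅ Z^3.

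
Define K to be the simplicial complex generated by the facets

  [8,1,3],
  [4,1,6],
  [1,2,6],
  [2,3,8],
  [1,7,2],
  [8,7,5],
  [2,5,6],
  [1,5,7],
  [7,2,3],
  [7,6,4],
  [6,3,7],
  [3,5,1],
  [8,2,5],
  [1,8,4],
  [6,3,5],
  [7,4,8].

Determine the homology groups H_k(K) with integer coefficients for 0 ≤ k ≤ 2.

Fix the vertex order 1 < 2 < 3 < 4 < 5 < 6 < 7 < 8 and write every simplex with vertices in increasing order. Then dim K = 2 and the simplices of K are:

  0-simplices (8): [1], [2], [3], [4], [5], [6], [7], [8]
  1-simplices (24): (24 of them)
  2-simplices (16): [1,2,6], [1,2,7], [1,3,5], [1,3,8], [1,4,6], [1,4,8], [1,5,7], [2,3,7], [2,3,8], [2,5,6], [2,5,8], [3,5,6], [3,6,7], [4,6,7], [4,7,8], [5,7,8]

Hence C_0 ≅ Z^8, C_1 ≅ Z^24, C_2 ≅ Z^16.

Boundary ∂_1: C_1 → C_0 is given by ∂[p,q] = [q] − [p]. For instance
  ∂[5,6] = [6] − [5].
The resulting 8×24 matrix has rank 7, and its Smith normal form has invariant factors (1,1,1,1,1,1,1).

∂_2: C_2 → C_1 acts by ∂[p,q,r] = [q,r] − [p,r] + [p,q]. For instance
  ∂[4,7,8] = [7,8] − [4,8] + [4,7],
  ∂[2,3,8] = [3,8] − [2,8] + [2,3].
This gives a 24×16 integer matrix of rank 15; reducing to Smith normal form yields diagonal entries (1,1,1,1,1,1,1,1,1,1,1,1,1,1,1).

Computing H_k = (kernel of ∂_k) / (image of ∂_{k+1}):

  H_0: rank C_0 − rank ∂_1 = 8 − 7 = 1, and the invariant factors of ∂_1 are all 1, so H_0 = Z.
  H_1: rank ker ∂_1 − rank ∂_2 = (24 − 7) − 15 = 2, and the invariant factors of ∂_2 are all 1, so H_1 = Z^2.
  H_2: rank ker ∂_2 − rank ∂_3 = (16 − 15) − 0 = 1, and there is no ∂_3, so H_2 = Z.

H_0 ≅ Z,  H_1 ≅ Z^2,  H_2 ≅ Z.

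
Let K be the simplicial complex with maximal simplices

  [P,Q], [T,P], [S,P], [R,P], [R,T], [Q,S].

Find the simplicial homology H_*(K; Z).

We work with the vertex ordering P < Q < R < S < T. The simplices of K, each written with vertices in increasing order, are:

  0-simplices (5): P, Q, R, S, T
  1-simplices (6): PQ, PR, PS, PT, QS, RT

so the chain groups are C_0 ≅ Z^5, C_1 ≅ Z^6.

∂_1: C_1 → C_0 maps an edge to its endpoints' difference, ∂[p,q] = q − p. For instance
  ∂PR = R − P.
As a 5×6 matrix over Z this has rank 4, with invariant factors (1,1,1,1).

Computing H_k = (kernel of ∂_k) / (image of ∂_{k+1}):

  H_0: rank C_0 − rank ∂_1 = 5 − 4 = 1, and the invariant factors of ∂_1 are all 1, so H_0 = Z.
  H_1: rank ker ∂_1 − rank ∂_2 = (6 − 4) − 0 = 2, and there is no ∂_2, so H_1 = Z^2.

H_0 ≅ Z,  H_1 ≅ Z^2.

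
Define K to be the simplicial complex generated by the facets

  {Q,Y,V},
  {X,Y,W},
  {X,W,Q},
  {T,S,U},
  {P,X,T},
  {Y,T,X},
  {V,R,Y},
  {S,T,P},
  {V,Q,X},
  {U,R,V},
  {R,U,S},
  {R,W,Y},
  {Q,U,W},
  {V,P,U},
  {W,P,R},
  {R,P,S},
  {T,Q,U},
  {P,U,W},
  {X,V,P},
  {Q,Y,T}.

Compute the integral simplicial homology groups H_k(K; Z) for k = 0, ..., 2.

Order the vertices as P < Q < R < S < T < U < V < W < X < Y. Listing each simplex with vertices in this order, K has dimension 2 with simplices:

  0-simplices (10): P, Q, R, S, T, U, V, W, X, Y
  1-simplices (30): PR, PS, PT, PU, PV, PW, PX, QT, QU, QV, QW, QX, QY, RS, RU, RV, RW, RY, ST, SU, TU, TX, TY, UV, UW, VX, VY, WX, WY, XY
  2-simplices (20): PRS, PRW, PST, PTX, PUV, PUW, PVX, QTU, QTY, QUW, QVX, QVY, QWX, RSU, RUV, RVY, RWY, STU, TXY, WXY

Hence C_0 ≅ Z^10, C_1 ≅ Z^30, C_2 ≅ Z^20.

The boundary map ∂_1: C_1 → C_0 is given by ∂[p,q] = [q] − [p]. For instance
  ∂QY = Y − Q.
This gives a 10×30 integer matrix of rank 9; reducing to Smith normal form yields diagonal entries (1,1,1,1,1,1,1,1,1).

The boundary map ∂_2: C_2 → C_1 acts by ∂[p,q,r] = [q,r] − [p,r] + [p,q]. For instance
  ∂RVY = VY − RY + RV,
  ∂PUW = UW − PW + PU.
As a 30×20 matrix over Z this has rank 20, with invariant factors (1,1,1,1,1,1,1,1,1,1,1,1,1,1,1,1,1,1,1,2).

Computing H_k = (kernel of ∂_k) / (image of ∂_{k+1}):

  H_0: rank C_0 − rank ∂_1 = 10 − 9 = 1, and the invariant factors of ∂_1 are all 1, so H_0 = Z.
  H_1: rank ker ∂_1 − rank ∂_2 = (30 − 9) − 20 = 1, and ∂_2 has invariant factor 2 > 1, so H_1 = Z ⊕ Z/2.
  H_2: rank ker ∂_2 − rank ∂_3 = (20 − 20) − 0 = 0, and there is no ∂_3, so H_2 = 0.

H_0 ≅ Z,  H_1 ≅ Z ⊕ Z/2,  H_2 = 0.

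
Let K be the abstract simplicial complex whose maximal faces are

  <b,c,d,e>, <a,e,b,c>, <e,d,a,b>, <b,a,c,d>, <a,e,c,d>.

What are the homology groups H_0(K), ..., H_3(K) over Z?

H_0 = Z,  H_1 = 0,  H_2 = 0,  H_3 = Z.

Order the vertices as a < b < c < d < e. Listing each simplex with vertices in this order, K has dimension 3 with simplices:

  0-simplices (5): a, b, c, d, e
  1-simplices (10): ab, ac, ad, ae, bc, bd, be, cd, ce, de
  2-simplices (10): abc, abd, abe, acd, ace, ade, bcd, bce, bde, cde
  3-simplices (5): abcd, abce, abde, acde, bcde

so the chain groups are C_0 ≅ Z^5, C_1 ≅ Z^10, C_2 ≅ Z^10, C_3 ≅ Z^5.

Boundary ∂_1: C_1 → C_0 sends each edge [p,q] (with p < q) to q − p. For instance
  ∂ab = b − a.
The 5×10 boundary matrix has rank 4 and Smith normal form diag(1,1,1,1).

Boundary ∂_2: C_2 → C_1 sends each 2-simplex [p,q,r] to [q,r] − [p,r] + [p,q]. For instance
  ∂ade = de − ae + ad,
  ∂bde = de − be + bd.
The 10×10 boundary matrix has rank 6 and Smith normal form diag(1,1,1,1,1,1).

Boundary ∂_3: C_3 → C_2 sends each 3-simplex σ to the alternating sum Σ_i (−1)^i (σ with its i-th vertex removed). For instance
  ∂abde = bde − ade + abe − abd,
  ∂abce = bce − ace + abe − abc.
As a 10×5 matrix over Z this has rank 4, with invariant factors (1,1,1,1).

From H_k ≅ ker(∂_k) / im(∂_{k+1}) we obtain:

  H_0: rank C_0 − rank ∂_1 = 5 − 4 = 1, and the invariant factors of ∂_1 are all 1, so H_0 ≅ Z.
  H_1: rank ker ∂_1 − rank ∂_2 = (10 − 4) − 6 = 0, and the invariant factors of ∂_2 are all 1, so H_1 ≅ 0.
  H_2: rank ker ∂_2 − rank ∂_3 = (10 − 6) − 4 = 0, and the invariant factors of ∂_3 are all 1, so H_2 ≅ 0.
  H_3: rank ker ∂_3 − rank ∂_4 = (5 − 4) − 0 = 1, and there is no ∂_4, so H_3 ≅ Z.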